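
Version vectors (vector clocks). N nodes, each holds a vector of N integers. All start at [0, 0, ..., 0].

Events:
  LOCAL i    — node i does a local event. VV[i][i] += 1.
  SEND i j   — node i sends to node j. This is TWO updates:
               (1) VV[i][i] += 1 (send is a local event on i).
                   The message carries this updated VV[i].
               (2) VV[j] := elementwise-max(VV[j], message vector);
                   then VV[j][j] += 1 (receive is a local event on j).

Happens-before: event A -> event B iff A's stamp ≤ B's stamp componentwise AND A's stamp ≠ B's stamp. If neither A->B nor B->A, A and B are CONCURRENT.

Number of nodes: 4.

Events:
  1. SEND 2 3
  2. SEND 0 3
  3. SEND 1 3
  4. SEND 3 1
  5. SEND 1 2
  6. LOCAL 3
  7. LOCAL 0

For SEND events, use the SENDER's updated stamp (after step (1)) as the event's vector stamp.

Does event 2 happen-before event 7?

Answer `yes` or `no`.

Answer: yes

Derivation:
Initial: VV[0]=[0, 0, 0, 0]
Initial: VV[1]=[0, 0, 0, 0]
Initial: VV[2]=[0, 0, 0, 0]
Initial: VV[3]=[0, 0, 0, 0]
Event 1: SEND 2->3: VV[2][2]++ -> VV[2]=[0, 0, 1, 0], msg_vec=[0, 0, 1, 0]; VV[3]=max(VV[3],msg_vec) then VV[3][3]++ -> VV[3]=[0, 0, 1, 1]
Event 2: SEND 0->3: VV[0][0]++ -> VV[0]=[1, 0, 0, 0], msg_vec=[1, 0, 0, 0]; VV[3]=max(VV[3],msg_vec) then VV[3][3]++ -> VV[3]=[1, 0, 1, 2]
Event 3: SEND 1->3: VV[1][1]++ -> VV[1]=[0, 1, 0, 0], msg_vec=[0, 1, 0, 0]; VV[3]=max(VV[3],msg_vec) then VV[3][3]++ -> VV[3]=[1, 1, 1, 3]
Event 4: SEND 3->1: VV[3][3]++ -> VV[3]=[1, 1, 1, 4], msg_vec=[1, 1, 1, 4]; VV[1]=max(VV[1],msg_vec) then VV[1][1]++ -> VV[1]=[1, 2, 1, 4]
Event 5: SEND 1->2: VV[1][1]++ -> VV[1]=[1, 3, 1, 4], msg_vec=[1, 3, 1, 4]; VV[2]=max(VV[2],msg_vec) then VV[2][2]++ -> VV[2]=[1, 3, 2, 4]
Event 6: LOCAL 3: VV[3][3]++ -> VV[3]=[1, 1, 1, 5]
Event 7: LOCAL 0: VV[0][0]++ -> VV[0]=[2, 0, 0, 0]
Event 2 stamp: [1, 0, 0, 0]
Event 7 stamp: [2, 0, 0, 0]
[1, 0, 0, 0] <= [2, 0, 0, 0]? True. Equal? False. Happens-before: True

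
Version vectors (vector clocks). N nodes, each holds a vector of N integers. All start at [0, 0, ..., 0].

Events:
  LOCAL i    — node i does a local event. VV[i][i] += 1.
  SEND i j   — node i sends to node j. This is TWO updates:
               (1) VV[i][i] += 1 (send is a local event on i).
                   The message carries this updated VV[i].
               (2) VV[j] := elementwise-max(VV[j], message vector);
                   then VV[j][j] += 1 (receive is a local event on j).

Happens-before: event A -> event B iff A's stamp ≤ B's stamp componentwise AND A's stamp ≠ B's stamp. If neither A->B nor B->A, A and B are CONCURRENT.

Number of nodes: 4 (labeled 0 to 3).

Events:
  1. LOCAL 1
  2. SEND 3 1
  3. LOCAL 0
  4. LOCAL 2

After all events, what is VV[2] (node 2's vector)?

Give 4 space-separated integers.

Answer: 0 0 1 0

Derivation:
Initial: VV[0]=[0, 0, 0, 0]
Initial: VV[1]=[0, 0, 0, 0]
Initial: VV[2]=[0, 0, 0, 0]
Initial: VV[3]=[0, 0, 0, 0]
Event 1: LOCAL 1: VV[1][1]++ -> VV[1]=[0, 1, 0, 0]
Event 2: SEND 3->1: VV[3][3]++ -> VV[3]=[0, 0, 0, 1], msg_vec=[0, 0, 0, 1]; VV[1]=max(VV[1],msg_vec) then VV[1][1]++ -> VV[1]=[0, 2, 0, 1]
Event 3: LOCAL 0: VV[0][0]++ -> VV[0]=[1, 0, 0, 0]
Event 4: LOCAL 2: VV[2][2]++ -> VV[2]=[0, 0, 1, 0]
Final vectors: VV[0]=[1, 0, 0, 0]; VV[1]=[0, 2, 0, 1]; VV[2]=[0, 0, 1, 0]; VV[3]=[0, 0, 0, 1]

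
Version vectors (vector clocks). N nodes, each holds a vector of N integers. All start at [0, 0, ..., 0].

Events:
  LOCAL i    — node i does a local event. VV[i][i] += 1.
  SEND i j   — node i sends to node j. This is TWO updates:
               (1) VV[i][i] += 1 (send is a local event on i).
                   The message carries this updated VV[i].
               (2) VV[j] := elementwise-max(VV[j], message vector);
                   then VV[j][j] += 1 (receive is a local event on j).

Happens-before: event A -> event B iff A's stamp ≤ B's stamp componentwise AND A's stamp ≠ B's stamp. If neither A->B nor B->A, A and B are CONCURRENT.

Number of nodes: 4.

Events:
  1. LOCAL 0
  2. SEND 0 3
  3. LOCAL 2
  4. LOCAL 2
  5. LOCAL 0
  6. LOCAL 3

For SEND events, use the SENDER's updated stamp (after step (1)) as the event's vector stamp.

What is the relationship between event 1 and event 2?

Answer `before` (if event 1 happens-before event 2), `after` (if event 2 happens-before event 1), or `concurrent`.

Answer: before

Derivation:
Initial: VV[0]=[0, 0, 0, 0]
Initial: VV[1]=[0, 0, 0, 0]
Initial: VV[2]=[0, 0, 0, 0]
Initial: VV[3]=[0, 0, 0, 0]
Event 1: LOCAL 0: VV[0][0]++ -> VV[0]=[1, 0, 0, 0]
Event 2: SEND 0->3: VV[0][0]++ -> VV[0]=[2, 0, 0, 0], msg_vec=[2, 0, 0, 0]; VV[3]=max(VV[3],msg_vec) then VV[3][3]++ -> VV[3]=[2, 0, 0, 1]
Event 3: LOCAL 2: VV[2][2]++ -> VV[2]=[0, 0, 1, 0]
Event 4: LOCAL 2: VV[2][2]++ -> VV[2]=[0, 0, 2, 0]
Event 5: LOCAL 0: VV[0][0]++ -> VV[0]=[3, 0, 0, 0]
Event 6: LOCAL 3: VV[3][3]++ -> VV[3]=[2, 0, 0, 2]
Event 1 stamp: [1, 0, 0, 0]
Event 2 stamp: [2, 0, 0, 0]
[1, 0, 0, 0] <= [2, 0, 0, 0]? True
[2, 0, 0, 0] <= [1, 0, 0, 0]? False
Relation: before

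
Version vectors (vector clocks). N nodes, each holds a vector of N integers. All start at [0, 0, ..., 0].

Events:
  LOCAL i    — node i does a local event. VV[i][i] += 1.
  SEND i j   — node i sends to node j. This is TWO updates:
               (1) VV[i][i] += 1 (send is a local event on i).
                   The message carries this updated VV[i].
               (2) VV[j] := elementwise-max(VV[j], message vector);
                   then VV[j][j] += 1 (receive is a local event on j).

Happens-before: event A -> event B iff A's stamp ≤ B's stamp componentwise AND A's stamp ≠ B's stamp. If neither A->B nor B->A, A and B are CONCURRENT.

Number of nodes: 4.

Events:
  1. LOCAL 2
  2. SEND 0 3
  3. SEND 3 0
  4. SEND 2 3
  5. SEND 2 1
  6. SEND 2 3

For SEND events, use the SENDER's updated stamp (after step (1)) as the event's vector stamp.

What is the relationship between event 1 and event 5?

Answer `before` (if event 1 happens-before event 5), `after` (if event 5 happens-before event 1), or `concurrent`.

Initial: VV[0]=[0, 0, 0, 0]
Initial: VV[1]=[0, 0, 0, 0]
Initial: VV[2]=[0, 0, 0, 0]
Initial: VV[3]=[0, 0, 0, 0]
Event 1: LOCAL 2: VV[2][2]++ -> VV[2]=[0, 0, 1, 0]
Event 2: SEND 0->3: VV[0][0]++ -> VV[0]=[1, 0, 0, 0], msg_vec=[1, 0, 0, 0]; VV[3]=max(VV[3],msg_vec) then VV[3][3]++ -> VV[3]=[1, 0, 0, 1]
Event 3: SEND 3->0: VV[3][3]++ -> VV[3]=[1, 0, 0, 2], msg_vec=[1, 0, 0, 2]; VV[0]=max(VV[0],msg_vec) then VV[0][0]++ -> VV[0]=[2, 0, 0, 2]
Event 4: SEND 2->3: VV[2][2]++ -> VV[2]=[0, 0, 2, 0], msg_vec=[0, 0, 2, 0]; VV[3]=max(VV[3],msg_vec) then VV[3][3]++ -> VV[3]=[1, 0, 2, 3]
Event 5: SEND 2->1: VV[2][2]++ -> VV[2]=[0, 0, 3, 0], msg_vec=[0, 0, 3, 0]; VV[1]=max(VV[1],msg_vec) then VV[1][1]++ -> VV[1]=[0, 1, 3, 0]
Event 6: SEND 2->3: VV[2][2]++ -> VV[2]=[0, 0, 4, 0], msg_vec=[0, 0, 4, 0]; VV[3]=max(VV[3],msg_vec) then VV[3][3]++ -> VV[3]=[1, 0, 4, 4]
Event 1 stamp: [0, 0, 1, 0]
Event 5 stamp: [0, 0, 3, 0]
[0, 0, 1, 0] <= [0, 0, 3, 0]? True
[0, 0, 3, 0] <= [0, 0, 1, 0]? False
Relation: before

Answer: before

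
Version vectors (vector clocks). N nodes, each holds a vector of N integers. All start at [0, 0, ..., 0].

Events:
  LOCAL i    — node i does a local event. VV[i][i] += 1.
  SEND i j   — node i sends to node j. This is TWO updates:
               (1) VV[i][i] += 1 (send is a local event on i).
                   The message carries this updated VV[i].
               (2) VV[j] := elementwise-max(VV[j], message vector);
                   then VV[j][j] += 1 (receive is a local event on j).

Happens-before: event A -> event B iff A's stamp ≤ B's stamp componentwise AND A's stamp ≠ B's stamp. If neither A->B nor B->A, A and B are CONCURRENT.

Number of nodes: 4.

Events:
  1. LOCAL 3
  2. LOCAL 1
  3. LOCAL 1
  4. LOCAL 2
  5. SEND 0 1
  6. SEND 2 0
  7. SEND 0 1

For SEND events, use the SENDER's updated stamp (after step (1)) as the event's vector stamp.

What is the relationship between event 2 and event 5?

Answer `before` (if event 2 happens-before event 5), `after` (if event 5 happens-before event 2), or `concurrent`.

Answer: concurrent

Derivation:
Initial: VV[0]=[0, 0, 0, 0]
Initial: VV[1]=[0, 0, 0, 0]
Initial: VV[2]=[0, 0, 0, 0]
Initial: VV[3]=[0, 0, 0, 0]
Event 1: LOCAL 3: VV[3][3]++ -> VV[3]=[0, 0, 0, 1]
Event 2: LOCAL 1: VV[1][1]++ -> VV[1]=[0, 1, 0, 0]
Event 3: LOCAL 1: VV[1][1]++ -> VV[1]=[0, 2, 0, 0]
Event 4: LOCAL 2: VV[2][2]++ -> VV[2]=[0, 0, 1, 0]
Event 5: SEND 0->1: VV[0][0]++ -> VV[0]=[1, 0, 0, 0], msg_vec=[1, 0, 0, 0]; VV[1]=max(VV[1],msg_vec) then VV[1][1]++ -> VV[1]=[1, 3, 0, 0]
Event 6: SEND 2->0: VV[2][2]++ -> VV[2]=[0, 0, 2, 0], msg_vec=[0, 0, 2, 0]; VV[0]=max(VV[0],msg_vec) then VV[0][0]++ -> VV[0]=[2, 0, 2, 0]
Event 7: SEND 0->1: VV[0][0]++ -> VV[0]=[3, 0, 2, 0], msg_vec=[3, 0, 2, 0]; VV[1]=max(VV[1],msg_vec) then VV[1][1]++ -> VV[1]=[3, 4, 2, 0]
Event 2 stamp: [0, 1, 0, 0]
Event 5 stamp: [1, 0, 0, 0]
[0, 1, 0, 0] <= [1, 0, 0, 0]? False
[1, 0, 0, 0] <= [0, 1, 0, 0]? False
Relation: concurrent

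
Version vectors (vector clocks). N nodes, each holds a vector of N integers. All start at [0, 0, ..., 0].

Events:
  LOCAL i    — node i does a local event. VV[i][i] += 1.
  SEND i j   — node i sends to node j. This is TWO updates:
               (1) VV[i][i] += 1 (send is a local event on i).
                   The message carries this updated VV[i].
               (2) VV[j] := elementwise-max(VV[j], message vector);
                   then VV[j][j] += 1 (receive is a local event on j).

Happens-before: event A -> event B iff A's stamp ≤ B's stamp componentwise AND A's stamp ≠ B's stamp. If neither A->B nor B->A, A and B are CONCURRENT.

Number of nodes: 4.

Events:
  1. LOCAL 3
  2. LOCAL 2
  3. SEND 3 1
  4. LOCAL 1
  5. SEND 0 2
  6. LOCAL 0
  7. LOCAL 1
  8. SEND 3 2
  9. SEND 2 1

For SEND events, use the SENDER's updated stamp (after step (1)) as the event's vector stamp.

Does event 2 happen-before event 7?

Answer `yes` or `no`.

Answer: no

Derivation:
Initial: VV[0]=[0, 0, 0, 0]
Initial: VV[1]=[0, 0, 0, 0]
Initial: VV[2]=[0, 0, 0, 0]
Initial: VV[3]=[0, 0, 0, 0]
Event 1: LOCAL 3: VV[3][3]++ -> VV[3]=[0, 0, 0, 1]
Event 2: LOCAL 2: VV[2][2]++ -> VV[2]=[0, 0, 1, 0]
Event 3: SEND 3->1: VV[3][3]++ -> VV[3]=[0, 0, 0, 2], msg_vec=[0, 0, 0, 2]; VV[1]=max(VV[1],msg_vec) then VV[1][1]++ -> VV[1]=[0, 1, 0, 2]
Event 4: LOCAL 1: VV[1][1]++ -> VV[1]=[0, 2, 0, 2]
Event 5: SEND 0->2: VV[0][0]++ -> VV[0]=[1, 0, 0, 0], msg_vec=[1, 0, 0, 0]; VV[2]=max(VV[2],msg_vec) then VV[2][2]++ -> VV[2]=[1, 0, 2, 0]
Event 6: LOCAL 0: VV[0][0]++ -> VV[0]=[2, 0, 0, 0]
Event 7: LOCAL 1: VV[1][1]++ -> VV[1]=[0, 3, 0, 2]
Event 8: SEND 3->2: VV[3][3]++ -> VV[3]=[0, 0, 0, 3], msg_vec=[0, 0, 0, 3]; VV[2]=max(VV[2],msg_vec) then VV[2][2]++ -> VV[2]=[1, 0, 3, 3]
Event 9: SEND 2->1: VV[2][2]++ -> VV[2]=[1, 0, 4, 3], msg_vec=[1, 0, 4, 3]; VV[1]=max(VV[1],msg_vec) then VV[1][1]++ -> VV[1]=[1, 4, 4, 3]
Event 2 stamp: [0, 0, 1, 0]
Event 7 stamp: [0, 3, 0, 2]
[0, 0, 1, 0] <= [0, 3, 0, 2]? False. Equal? False. Happens-before: False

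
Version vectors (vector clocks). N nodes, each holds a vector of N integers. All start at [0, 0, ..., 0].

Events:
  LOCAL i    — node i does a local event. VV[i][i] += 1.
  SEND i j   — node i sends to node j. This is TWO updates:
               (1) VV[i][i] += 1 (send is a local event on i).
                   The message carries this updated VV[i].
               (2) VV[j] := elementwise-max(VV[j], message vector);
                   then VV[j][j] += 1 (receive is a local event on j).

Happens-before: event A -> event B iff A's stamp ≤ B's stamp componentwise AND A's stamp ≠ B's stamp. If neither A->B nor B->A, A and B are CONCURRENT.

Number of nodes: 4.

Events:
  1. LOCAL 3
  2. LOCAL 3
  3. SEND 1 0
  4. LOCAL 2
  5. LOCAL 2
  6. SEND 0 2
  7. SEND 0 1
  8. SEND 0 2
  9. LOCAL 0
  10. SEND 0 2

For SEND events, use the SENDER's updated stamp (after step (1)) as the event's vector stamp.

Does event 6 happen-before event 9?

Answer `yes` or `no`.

Initial: VV[0]=[0, 0, 0, 0]
Initial: VV[1]=[0, 0, 0, 0]
Initial: VV[2]=[0, 0, 0, 0]
Initial: VV[3]=[0, 0, 0, 0]
Event 1: LOCAL 3: VV[3][3]++ -> VV[3]=[0, 0, 0, 1]
Event 2: LOCAL 3: VV[3][3]++ -> VV[3]=[0, 0, 0, 2]
Event 3: SEND 1->0: VV[1][1]++ -> VV[1]=[0, 1, 0, 0], msg_vec=[0, 1, 0, 0]; VV[0]=max(VV[0],msg_vec) then VV[0][0]++ -> VV[0]=[1, 1, 0, 0]
Event 4: LOCAL 2: VV[2][2]++ -> VV[2]=[0, 0, 1, 0]
Event 5: LOCAL 2: VV[2][2]++ -> VV[2]=[0, 0, 2, 0]
Event 6: SEND 0->2: VV[0][0]++ -> VV[0]=[2, 1, 0, 0], msg_vec=[2, 1, 0, 0]; VV[2]=max(VV[2],msg_vec) then VV[2][2]++ -> VV[2]=[2, 1, 3, 0]
Event 7: SEND 0->1: VV[0][0]++ -> VV[0]=[3, 1, 0, 0], msg_vec=[3, 1, 0, 0]; VV[1]=max(VV[1],msg_vec) then VV[1][1]++ -> VV[1]=[3, 2, 0, 0]
Event 8: SEND 0->2: VV[0][0]++ -> VV[0]=[4, 1, 0, 0], msg_vec=[4, 1, 0, 0]; VV[2]=max(VV[2],msg_vec) then VV[2][2]++ -> VV[2]=[4, 1, 4, 0]
Event 9: LOCAL 0: VV[0][0]++ -> VV[0]=[5, 1, 0, 0]
Event 10: SEND 0->2: VV[0][0]++ -> VV[0]=[6, 1, 0, 0], msg_vec=[6, 1, 0, 0]; VV[2]=max(VV[2],msg_vec) then VV[2][2]++ -> VV[2]=[6, 1, 5, 0]
Event 6 stamp: [2, 1, 0, 0]
Event 9 stamp: [5, 1, 0, 0]
[2, 1, 0, 0] <= [5, 1, 0, 0]? True. Equal? False. Happens-before: True

Answer: yes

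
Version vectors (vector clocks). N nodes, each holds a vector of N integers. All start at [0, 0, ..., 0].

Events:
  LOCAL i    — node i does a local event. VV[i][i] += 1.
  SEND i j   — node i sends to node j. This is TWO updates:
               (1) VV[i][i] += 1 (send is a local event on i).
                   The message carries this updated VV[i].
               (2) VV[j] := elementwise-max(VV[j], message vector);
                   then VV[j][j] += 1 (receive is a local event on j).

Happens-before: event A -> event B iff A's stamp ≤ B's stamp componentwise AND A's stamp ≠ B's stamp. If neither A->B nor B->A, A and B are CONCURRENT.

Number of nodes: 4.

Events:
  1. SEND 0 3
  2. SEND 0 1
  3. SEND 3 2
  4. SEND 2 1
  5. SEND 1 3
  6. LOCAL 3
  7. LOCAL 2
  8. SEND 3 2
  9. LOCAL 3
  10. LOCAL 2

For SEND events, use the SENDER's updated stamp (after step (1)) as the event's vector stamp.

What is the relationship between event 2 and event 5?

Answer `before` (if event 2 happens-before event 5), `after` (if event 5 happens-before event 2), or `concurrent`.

Initial: VV[0]=[0, 0, 0, 0]
Initial: VV[1]=[0, 0, 0, 0]
Initial: VV[2]=[0, 0, 0, 0]
Initial: VV[3]=[0, 0, 0, 0]
Event 1: SEND 0->3: VV[0][0]++ -> VV[0]=[1, 0, 0, 0], msg_vec=[1, 0, 0, 0]; VV[3]=max(VV[3],msg_vec) then VV[3][3]++ -> VV[3]=[1, 0, 0, 1]
Event 2: SEND 0->1: VV[0][0]++ -> VV[0]=[2, 0, 0, 0], msg_vec=[2, 0, 0, 0]; VV[1]=max(VV[1],msg_vec) then VV[1][1]++ -> VV[1]=[2, 1, 0, 0]
Event 3: SEND 3->2: VV[3][3]++ -> VV[3]=[1, 0, 0, 2], msg_vec=[1, 0, 0, 2]; VV[2]=max(VV[2],msg_vec) then VV[2][2]++ -> VV[2]=[1, 0, 1, 2]
Event 4: SEND 2->1: VV[2][2]++ -> VV[2]=[1, 0, 2, 2], msg_vec=[1, 0, 2, 2]; VV[1]=max(VV[1],msg_vec) then VV[1][1]++ -> VV[1]=[2, 2, 2, 2]
Event 5: SEND 1->3: VV[1][1]++ -> VV[1]=[2, 3, 2, 2], msg_vec=[2, 3, 2, 2]; VV[3]=max(VV[3],msg_vec) then VV[3][3]++ -> VV[3]=[2, 3, 2, 3]
Event 6: LOCAL 3: VV[3][3]++ -> VV[3]=[2, 3, 2, 4]
Event 7: LOCAL 2: VV[2][2]++ -> VV[2]=[1, 0, 3, 2]
Event 8: SEND 3->2: VV[3][3]++ -> VV[3]=[2, 3, 2, 5], msg_vec=[2, 3, 2, 5]; VV[2]=max(VV[2],msg_vec) then VV[2][2]++ -> VV[2]=[2, 3, 4, 5]
Event 9: LOCAL 3: VV[3][3]++ -> VV[3]=[2, 3, 2, 6]
Event 10: LOCAL 2: VV[2][2]++ -> VV[2]=[2, 3, 5, 5]
Event 2 stamp: [2, 0, 0, 0]
Event 5 stamp: [2, 3, 2, 2]
[2, 0, 0, 0] <= [2, 3, 2, 2]? True
[2, 3, 2, 2] <= [2, 0, 0, 0]? False
Relation: before

Answer: before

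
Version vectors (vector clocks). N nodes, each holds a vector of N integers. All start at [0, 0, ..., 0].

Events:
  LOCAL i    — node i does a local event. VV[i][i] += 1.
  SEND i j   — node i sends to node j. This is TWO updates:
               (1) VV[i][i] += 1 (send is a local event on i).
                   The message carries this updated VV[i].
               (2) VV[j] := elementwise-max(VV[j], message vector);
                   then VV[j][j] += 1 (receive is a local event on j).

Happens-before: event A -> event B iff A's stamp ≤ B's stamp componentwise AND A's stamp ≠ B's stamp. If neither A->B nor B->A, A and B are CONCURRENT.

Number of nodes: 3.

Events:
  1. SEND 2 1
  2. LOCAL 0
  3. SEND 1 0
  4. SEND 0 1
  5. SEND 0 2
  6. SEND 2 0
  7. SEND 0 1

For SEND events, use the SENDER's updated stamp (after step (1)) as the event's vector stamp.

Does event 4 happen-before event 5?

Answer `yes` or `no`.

Initial: VV[0]=[0, 0, 0]
Initial: VV[1]=[0, 0, 0]
Initial: VV[2]=[0, 0, 0]
Event 1: SEND 2->1: VV[2][2]++ -> VV[2]=[0, 0, 1], msg_vec=[0, 0, 1]; VV[1]=max(VV[1],msg_vec) then VV[1][1]++ -> VV[1]=[0, 1, 1]
Event 2: LOCAL 0: VV[0][0]++ -> VV[0]=[1, 0, 0]
Event 3: SEND 1->0: VV[1][1]++ -> VV[1]=[0, 2, 1], msg_vec=[0, 2, 1]; VV[0]=max(VV[0],msg_vec) then VV[0][0]++ -> VV[0]=[2, 2, 1]
Event 4: SEND 0->1: VV[0][0]++ -> VV[0]=[3, 2, 1], msg_vec=[3, 2, 1]; VV[1]=max(VV[1],msg_vec) then VV[1][1]++ -> VV[1]=[3, 3, 1]
Event 5: SEND 0->2: VV[0][0]++ -> VV[0]=[4, 2, 1], msg_vec=[4, 2, 1]; VV[2]=max(VV[2],msg_vec) then VV[2][2]++ -> VV[2]=[4, 2, 2]
Event 6: SEND 2->0: VV[2][2]++ -> VV[2]=[4, 2, 3], msg_vec=[4, 2, 3]; VV[0]=max(VV[0],msg_vec) then VV[0][0]++ -> VV[0]=[5, 2, 3]
Event 7: SEND 0->1: VV[0][0]++ -> VV[0]=[6, 2, 3], msg_vec=[6, 2, 3]; VV[1]=max(VV[1],msg_vec) then VV[1][1]++ -> VV[1]=[6, 4, 3]
Event 4 stamp: [3, 2, 1]
Event 5 stamp: [4, 2, 1]
[3, 2, 1] <= [4, 2, 1]? True. Equal? False. Happens-before: True

Answer: yes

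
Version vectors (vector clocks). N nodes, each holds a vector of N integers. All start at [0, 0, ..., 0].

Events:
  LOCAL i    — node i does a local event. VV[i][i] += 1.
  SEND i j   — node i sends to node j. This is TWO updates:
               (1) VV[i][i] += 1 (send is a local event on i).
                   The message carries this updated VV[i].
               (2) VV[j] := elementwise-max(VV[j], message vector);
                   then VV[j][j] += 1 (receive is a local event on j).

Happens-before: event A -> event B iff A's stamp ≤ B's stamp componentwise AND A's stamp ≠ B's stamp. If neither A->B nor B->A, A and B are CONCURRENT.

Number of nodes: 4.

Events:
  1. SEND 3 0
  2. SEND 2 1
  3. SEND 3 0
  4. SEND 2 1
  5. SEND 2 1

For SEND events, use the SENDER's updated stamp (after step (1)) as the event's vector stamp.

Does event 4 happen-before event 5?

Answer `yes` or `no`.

Initial: VV[0]=[0, 0, 0, 0]
Initial: VV[1]=[0, 0, 0, 0]
Initial: VV[2]=[0, 0, 0, 0]
Initial: VV[3]=[0, 0, 0, 0]
Event 1: SEND 3->0: VV[3][3]++ -> VV[3]=[0, 0, 0, 1], msg_vec=[0, 0, 0, 1]; VV[0]=max(VV[0],msg_vec) then VV[0][0]++ -> VV[0]=[1, 0, 0, 1]
Event 2: SEND 2->1: VV[2][2]++ -> VV[2]=[0, 0, 1, 0], msg_vec=[0, 0, 1, 0]; VV[1]=max(VV[1],msg_vec) then VV[1][1]++ -> VV[1]=[0, 1, 1, 0]
Event 3: SEND 3->0: VV[3][3]++ -> VV[3]=[0, 0, 0, 2], msg_vec=[0, 0, 0, 2]; VV[0]=max(VV[0],msg_vec) then VV[0][0]++ -> VV[0]=[2, 0, 0, 2]
Event 4: SEND 2->1: VV[2][2]++ -> VV[2]=[0, 0, 2, 0], msg_vec=[0, 0, 2, 0]; VV[1]=max(VV[1],msg_vec) then VV[1][1]++ -> VV[1]=[0, 2, 2, 0]
Event 5: SEND 2->1: VV[2][2]++ -> VV[2]=[0, 0, 3, 0], msg_vec=[0, 0, 3, 0]; VV[1]=max(VV[1],msg_vec) then VV[1][1]++ -> VV[1]=[0, 3, 3, 0]
Event 4 stamp: [0, 0, 2, 0]
Event 5 stamp: [0, 0, 3, 0]
[0, 0, 2, 0] <= [0, 0, 3, 0]? True. Equal? False. Happens-before: True

Answer: yes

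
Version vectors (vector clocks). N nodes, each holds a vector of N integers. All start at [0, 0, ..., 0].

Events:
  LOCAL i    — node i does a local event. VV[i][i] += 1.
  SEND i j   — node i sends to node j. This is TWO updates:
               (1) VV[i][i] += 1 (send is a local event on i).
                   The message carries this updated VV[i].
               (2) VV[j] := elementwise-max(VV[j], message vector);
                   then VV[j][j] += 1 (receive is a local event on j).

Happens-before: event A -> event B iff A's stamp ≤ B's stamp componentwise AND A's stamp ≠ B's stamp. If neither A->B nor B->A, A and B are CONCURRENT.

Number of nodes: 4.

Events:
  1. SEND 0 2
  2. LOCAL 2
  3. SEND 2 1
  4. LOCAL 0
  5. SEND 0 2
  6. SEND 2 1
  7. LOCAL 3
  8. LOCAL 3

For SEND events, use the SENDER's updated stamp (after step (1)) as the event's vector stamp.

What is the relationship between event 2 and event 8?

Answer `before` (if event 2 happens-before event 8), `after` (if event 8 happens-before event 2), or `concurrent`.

Answer: concurrent

Derivation:
Initial: VV[0]=[0, 0, 0, 0]
Initial: VV[1]=[0, 0, 0, 0]
Initial: VV[2]=[0, 0, 0, 0]
Initial: VV[3]=[0, 0, 0, 0]
Event 1: SEND 0->2: VV[0][0]++ -> VV[0]=[1, 0, 0, 0], msg_vec=[1, 0, 0, 0]; VV[2]=max(VV[2],msg_vec) then VV[2][2]++ -> VV[2]=[1, 0, 1, 0]
Event 2: LOCAL 2: VV[2][2]++ -> VV[2]=[1, 0, 2, 0]
Event 3: SEND 2->1: VV[2][2]++ -> VV[2]=[1, 0, 3, 0], msg_vec=[1, 0, 3, 0]; VV[1]=max(VV[1],msg_vec) then VV[1][1]++ -> VV[1]=[1, 1, 3, 0]
Event 4: LOCAL 0: VV[0][0]++ -> VV[0]=[2, 0, 0, 0]
Event 5: SEND 0->2: VV[0][0]++ -> VV[0]=[3, 0, 0, 0], msg_vec=[3, 0, 0, 0]; VV[2]=max(VV[2],msg_vec) then VV[2][2]++ -> VV[2]=[3, 0, 4, 0]
Event 6: SEND 2->1: VV[2][2]++ -> VV[2]=[3, 0, 5, 0], msg_vec=[3, 0, 5, 0]; VV[1]=max(VV[1],msg_vec) then VV[1][1]++ -> VV[1]=[3, 2, 5, 0]
Event 7: LOCAL 3: VV[3][3]++ -> VV[3]=[0, 0, 0, 1]
Event 8: LOCAL 3: VV[3][3]++ -> VV[3]=[0, 0, 0, 2]
Event 2 stamp: [1, 0, 2, 0]
Event 8 stamp: [0, 0, 0, 2]
[1, 0, 2, 0] <= [0, 0, 0, 2]? False
[0, 0, 0, 2] <= [1, 0, 2, 0]? False
Relation: concurrent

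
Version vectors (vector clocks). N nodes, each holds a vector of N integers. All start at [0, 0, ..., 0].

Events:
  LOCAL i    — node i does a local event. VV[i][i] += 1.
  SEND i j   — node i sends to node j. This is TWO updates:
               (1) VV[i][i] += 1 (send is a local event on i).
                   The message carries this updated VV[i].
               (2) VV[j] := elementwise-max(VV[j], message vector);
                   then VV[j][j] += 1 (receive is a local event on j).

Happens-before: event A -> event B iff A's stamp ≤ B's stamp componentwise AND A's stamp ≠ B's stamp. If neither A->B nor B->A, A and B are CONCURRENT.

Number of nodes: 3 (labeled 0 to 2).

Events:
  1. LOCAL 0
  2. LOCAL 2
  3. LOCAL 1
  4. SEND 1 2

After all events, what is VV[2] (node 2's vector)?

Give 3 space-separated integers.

Initial: VV[0]=[0, 0, 0]
Initial: VV[1]=[0, 0, 0]
Initial: VV[2]=[0, 0, 0]
Event 1: LOCAL 0: VV[0][0]++ -> VV[0]=[1, 0, 0]
Event 2: LOCAL 2: VV[2][2]++ -> VV[2]=[0, 0, 1]
Event 3: LOCAL 1: VV[1][1]++ -> VV[1]=[0, 1, 0]
Event 4: SEND 1->2: VV[1][1]++ -> VV[1]=[0, 2, 0], msg_vec=[0, 2, 0]; VV[2]=max(VV[2],msg_vec) then VV[2][2]++ -> VV[2]=[0, 2, 2]
Final vectors: VV[0]=[1, 0, 0]; VV[1]=[0, 2, 0]; VV[2]=[0, 2, 2]

Answer: 0 2 2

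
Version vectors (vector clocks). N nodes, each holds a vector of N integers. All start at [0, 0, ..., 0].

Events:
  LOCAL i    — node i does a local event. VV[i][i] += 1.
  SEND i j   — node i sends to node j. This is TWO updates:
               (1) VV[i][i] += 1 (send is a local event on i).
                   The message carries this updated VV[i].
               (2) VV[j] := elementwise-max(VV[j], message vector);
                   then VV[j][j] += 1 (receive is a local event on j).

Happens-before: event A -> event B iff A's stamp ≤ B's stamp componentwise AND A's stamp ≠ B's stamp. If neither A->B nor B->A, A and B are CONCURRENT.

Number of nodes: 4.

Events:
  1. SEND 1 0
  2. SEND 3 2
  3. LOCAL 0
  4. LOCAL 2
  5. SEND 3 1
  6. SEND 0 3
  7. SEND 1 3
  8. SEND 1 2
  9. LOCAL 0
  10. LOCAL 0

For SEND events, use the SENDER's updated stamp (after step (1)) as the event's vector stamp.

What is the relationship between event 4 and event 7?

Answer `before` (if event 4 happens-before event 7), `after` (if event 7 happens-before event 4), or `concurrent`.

Answer: concurrent

Derivation:
Initial: VV[0]=[0, 0, 0, 0]
Initial: VV[1]=[0, 0, 0, 0]
Initial: VV[2]=[0, 0, 0, 0]
Initial: VV[3]=[0, 0, 0, 0]
Event 1: SEND 1->0: VV[1][1]++ -> VV[1]=[0, 1, 0, 0], msg_vec=[0, 1, 0, 0]; VV[0]=max(VV[0],msg_vec) then VV[0][0]++ -> VV[0]=[1, 1, 0, 0]
Event 2: SEND 3->2: VV[3][3]++ -> VV[3]=[0, 0, 0, 1], msg_vec=[0, 0, 0, 1]; VV[2]=max(VV[2],msg_vec) then VV[2][2]++ -> VV[2]=[0, 0, 1, 1]
Event 3: LOCAL 0: VV[0][0]++ -> VV[0]=[2, 1, 0, 0]
Event 4: LOCAL 2: VV[2][2]++ -> VV[2]=[0, 0, 2, 1]
Event 5: SEND 3->1: VV[3][3]++ -> VV[3]=[0, 0, 0, 2], msg_vec=[0, 0, 0, 2]; VV[1]=max(VV[1],msg_vec) then VV[1][1]++ -> VV[1]=[0, 2, 0, 2]
Event 6: SEND 0->3: VV[0][0]++ -> VV[0]=[3, 1, 0, 0], msg_vec=[3, 1, 0, 0]; VV[3]=max(VV[3],msg_vec) then VV[3][3]++ -> VV[3]=[3, 1, 0, 3]
Event 7: SEND 1->3: VV[1][1]++ -> VV[1]=[0, 3, 0, 2], msg_vec=[0, 3, 0, 2]; VV[3]=max(VV[3],msg_vec) then VV[3][3]++ -> VV[3]=[3, 3, 0, 4]
Event 8: SEND 1->2: VV[1][1]++ -> VV[1]=[0, 4, 0, 2], msg_vec=[0, 4, 0, 2]; VV[2]=max(VV[2],msg_vec) then VV[2][2]++ -> VV[2]=[0, 4, 3, 2]
Event 9: LOCAL 0: VV[0][0]++ -> VV[0]=[4, 1, 0, 0]
Event 10: LOCAL 0: VV[0][0]++ -> VV[0]=[5, 1, 0, 0]
Event 4 stamp: [0, 0, 2, 1]
Event 7 stamp: [0, 3, 0, 2]
[0, 0, 2, 1] <= [0, 3, 0, 2]? False
[0, 3, 0, 2] <= [0, 0, 2, 1]? False
Relation: concurrent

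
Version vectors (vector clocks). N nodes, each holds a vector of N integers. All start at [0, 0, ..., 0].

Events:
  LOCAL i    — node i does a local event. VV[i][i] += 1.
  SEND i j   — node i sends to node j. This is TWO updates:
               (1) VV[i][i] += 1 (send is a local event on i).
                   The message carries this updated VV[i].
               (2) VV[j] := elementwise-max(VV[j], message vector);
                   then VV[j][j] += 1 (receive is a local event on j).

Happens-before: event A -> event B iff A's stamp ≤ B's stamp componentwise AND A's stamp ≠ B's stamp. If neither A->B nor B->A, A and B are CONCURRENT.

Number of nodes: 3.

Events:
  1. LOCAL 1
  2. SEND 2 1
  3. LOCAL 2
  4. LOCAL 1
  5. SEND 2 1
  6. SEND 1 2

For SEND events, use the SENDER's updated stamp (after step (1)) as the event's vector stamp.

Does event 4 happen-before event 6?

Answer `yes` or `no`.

Answer: yes

Derivation:
Initial: VV[0]=[0, 0, 0]
Initial: VV[1]=[0, 0, 0]
Initial: VV[2]=[0, 0, 0]
Event 1: LOCAL 1: VV[1][1]++ -> VV[1]=[0, 1, 0]
Event 2: SEND 2->1: VV[2][2]++ -> VV[2]=[0, 0, 1], msg_vec=[0, 0, 1]; VV[1]=max(VV[1],msg_vec) then VV[1][1]++ -> VV[1]=[0, 2, 1]
Event 3: LOCAL 2: VV[2][2]++ -> VV[2]=[0, 0, 2]
Event 4: LOCAL 1: VV[1][1]++ -> VV[1]=[0, 3, 1]
Event 5: SEND 2->1: VV[2][2]++ -> VV[2]=[0, 0, 3], msg_vec=[0, 0, 3]; VV[1]=max(VV[1],msg_vec) then VV[1][1]++ -> VV[1]=[0, 4, 3]
Event 6: SEND 1->2: VV[1][1]++ -> VV[1]=[0, 5, 3], msg_vec=[0, 5, 3]; VV[2]=max(VV[2],msg_vec) then VV[2][2]++ -> VV[2]=[0, 5, 4]
Event 4 stamp: [0, 3, 1]
Event 6 stamp: [0, 5, 3]
[0, 3, 1] <= [0, 5, 3]? True. Equal? False. Happens-before: True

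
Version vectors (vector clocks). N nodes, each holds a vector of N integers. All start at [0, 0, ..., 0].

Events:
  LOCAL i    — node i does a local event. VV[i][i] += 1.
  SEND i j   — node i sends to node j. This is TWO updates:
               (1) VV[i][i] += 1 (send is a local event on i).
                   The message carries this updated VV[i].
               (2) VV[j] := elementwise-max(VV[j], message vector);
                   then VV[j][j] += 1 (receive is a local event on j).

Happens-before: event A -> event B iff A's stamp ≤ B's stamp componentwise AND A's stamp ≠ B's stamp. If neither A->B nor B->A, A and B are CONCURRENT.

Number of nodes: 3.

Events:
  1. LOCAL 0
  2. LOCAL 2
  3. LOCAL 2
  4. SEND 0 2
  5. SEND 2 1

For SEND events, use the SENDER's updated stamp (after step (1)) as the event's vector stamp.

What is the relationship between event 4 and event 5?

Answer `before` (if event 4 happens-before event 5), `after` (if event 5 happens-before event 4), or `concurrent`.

Initial: VV[0]=[0, 0, 0]
Initial: VV[1]=[0, 0, 0]
Initial: VV[2]=[0, 0, 0]
Event 1: LOCAL 0: VV[0][0]++ -> VV[0]=[1, 0, 0]
Event 2: LOCAL 2: VV[2][2]++ -> VV[2]=[0, 0, 1]
Event 3: LOCAL 2: VV[2][2]++ -> VV[2]=[0, 0, 2]
Event 4: SEND 0->2: VV[0][0]++ -> VV[0]=[2, 0, 0], msg_vec=[2, 0, 0]; VV[2]=max(VV[2],msg_vec) then VV[2][2]++ -> VV[2]=[2, 0, 3]
Event 5: SEND 2->1: VV[2][2]++ -> VV[2]=[2, 0, 4], msg_vec=[2, 0, 4]; VV[1]=max(VV[1],msg_vec) then VV[1][1]++ -> VV[1]=[2, 1, 4]
Event 4 stamp: [2, 0, 0]
Event 5 stamp: [2, 0, 4]
[2, 0, 0] <= [2, 0, 4]? True
[2, 0, 4] <= [2, 0, 0]? False
Relation: before

Answer: before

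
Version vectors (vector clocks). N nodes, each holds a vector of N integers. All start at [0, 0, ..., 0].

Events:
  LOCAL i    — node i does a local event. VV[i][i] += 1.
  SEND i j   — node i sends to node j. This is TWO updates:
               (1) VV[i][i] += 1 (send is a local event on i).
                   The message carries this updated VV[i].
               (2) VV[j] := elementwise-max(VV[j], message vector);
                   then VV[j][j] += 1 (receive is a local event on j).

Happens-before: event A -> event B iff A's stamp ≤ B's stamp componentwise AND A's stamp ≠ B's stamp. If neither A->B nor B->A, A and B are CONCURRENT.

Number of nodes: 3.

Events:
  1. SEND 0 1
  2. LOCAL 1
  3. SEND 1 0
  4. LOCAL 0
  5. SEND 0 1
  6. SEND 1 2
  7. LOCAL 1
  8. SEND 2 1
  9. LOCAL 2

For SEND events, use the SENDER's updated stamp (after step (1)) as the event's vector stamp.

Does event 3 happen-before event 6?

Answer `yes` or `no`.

Initial: VV[0]=[0, 0, 0]
Initial: VV[1]=[0, 0, 0]
Initial: VV[2]=[0, 0, 0]
Event 1: SEND 0->1: VV[0][0]++ -> VV[0]=[1, 0, 0], msg_vec=[1, 0, 0]; VV[1]=max(VV[1],msg_vec) then VV[1][1]++ -> VV[1]=[1, 1, 0]
Event 2: LOCAL 1: VV[1][1]++ -> VV[1]=[1, 2, 0]
Event 3: SEND 1->0: VV[1][1]++ -> VV[1]=[1, 3, 0], msg_vec=[1, 3, 0]; VV[0]=max(VV[0],msg_vec) then VV[0][0]++ -> VV[0]=[2, 3, 0]
Event 4: LOCAL 0: VV[0][0]++ -> VV[0]=[3, 3, 0]
Event 5: SEND 0->1: VV[0][0]++ -> VV[0]=[4, 3, 0], msg_vec=[4, 3, 0]; VV[1]=max(VV[1],msg_vec) then VV[1][1]++ -> VV[1]=[4, 4, 0]
Event 6: SEND 1->2: VV[1][1]++ -> VV[1]=[4, 5, 0], msg_vec=[4, 5, 0]; VV[2]=max(VV[2],msg_vec) then VV[2][2]++ -> VV[2]=[4, 5, 1]
Event 7: LOCAL 1: VV[1][1]++ -> VV[1]=[4, 6, 0]
Event 8: SEND 2->1: VV[2][2]++ -> VV[2]=[4, 5, 2], msg_vec=[4, 5, 2]; VV[1]=max(VV[1],msg_vec) then VV[1][1]++ -> VV[1]=[4, 7, 2]
Event 9: LOCAL 2: VV[2][2]++ -> VV[2]=[4, 5, 3]
Event 3 stamp: [1, 3, 0]
Event 6 stamp: [4, 5, 0]
[1, 3, 0] <= [4, 5, 0]? True. Equal? False. Happens-before: True

Answer: yes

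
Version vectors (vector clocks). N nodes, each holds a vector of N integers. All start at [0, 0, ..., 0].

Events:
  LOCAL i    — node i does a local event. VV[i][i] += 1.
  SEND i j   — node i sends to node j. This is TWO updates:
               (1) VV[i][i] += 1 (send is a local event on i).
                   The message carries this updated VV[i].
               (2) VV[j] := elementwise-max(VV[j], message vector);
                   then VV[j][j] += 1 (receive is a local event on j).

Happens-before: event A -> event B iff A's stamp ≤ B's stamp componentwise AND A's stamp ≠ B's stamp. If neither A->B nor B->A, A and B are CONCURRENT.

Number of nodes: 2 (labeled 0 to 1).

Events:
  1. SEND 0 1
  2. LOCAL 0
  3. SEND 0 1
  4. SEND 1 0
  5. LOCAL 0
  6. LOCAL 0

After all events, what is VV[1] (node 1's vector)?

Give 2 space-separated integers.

Answer: 3 3

Derivation:
Initial: VV[0]=[0, 0]
Initial: VV[1]=[0, 0]
Event 1: SEND 0->1: VV[0][0]++ -> VV[0]=[1, 0], msg_vec=[1, 0]; VV[1]=max(VV[1],msg_vec) then VV[1][1]++ -> VV[1]=[1, 1]
Event 2: LOCAL 0: VV[0][0]++ -> VV[0]=[2, 0]
Event 3: SEND 0->1: VV[0][0]++ -> VV[0]=[3, 0], msg_vec=[3, 0]; VV[1]=max(VV[1],msg_vec) then VV[1][1]++ -> VV[1]=[3, 2]
Event 4: SEND 1->0: VV[1][1]++ -> VV[1]=[3, 3], msg_vec=[3, 3]; VV[0]=max(VV[0],msg_vec) then VV[0][0]++ -> VV[0]=[4, 3]
Event 5: LOCAL 0: VV[0][0]++ -> VV[0]=[5, 3]
Event 6: LOCAL 0: VV[0][0]++ -> VV[0]=[6, 3]
Final vectors: VV[0]=[6, 3]; VV[1]=[3, 3]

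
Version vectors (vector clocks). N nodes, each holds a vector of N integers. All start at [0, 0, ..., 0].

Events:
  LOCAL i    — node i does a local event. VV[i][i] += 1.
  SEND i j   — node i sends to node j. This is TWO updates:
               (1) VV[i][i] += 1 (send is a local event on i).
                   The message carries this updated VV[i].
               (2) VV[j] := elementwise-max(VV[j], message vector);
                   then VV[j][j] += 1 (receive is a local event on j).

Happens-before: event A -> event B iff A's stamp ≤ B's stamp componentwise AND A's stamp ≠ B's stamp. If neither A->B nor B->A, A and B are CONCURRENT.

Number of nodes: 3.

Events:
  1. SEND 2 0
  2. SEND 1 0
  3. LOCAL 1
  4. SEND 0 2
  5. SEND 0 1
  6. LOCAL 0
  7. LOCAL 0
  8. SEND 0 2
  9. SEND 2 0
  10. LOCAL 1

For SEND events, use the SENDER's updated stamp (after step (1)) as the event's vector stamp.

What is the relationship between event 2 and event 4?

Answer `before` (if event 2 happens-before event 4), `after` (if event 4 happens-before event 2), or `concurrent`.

Answer: before

Derivation:
Initial: VV[0]=[0, 0, 0]
Initial: VV[1]=[0, 0, 0]
Initial: VV[2]=[0, 0, 0]
Event 1: SEND 2->0: VV[2][2]++ -> VV[2]=[0, 0, 1], msg_vec=[0, 0, 1]; VV[0]=max(VV[0],msg_vec) then VV[0][0]++ -> VV[0]=[1, 0, 1]
Event 2: SEND 1->0: VV[1][1]++ -> VV[1]=[0, 1, 0], msg_vec=[0, 1, 0]; VV[0]=max(VV[0],msg_vec) then VV[0][0]++ -> VV[0]=[2, 1, 1]
Event 3: LOCAL 1: VV[1][1]++ -> VV[1]=[0, 2, 0]
Event 4: SEND 0->2: VV[0][0]++ -> VV[0]=[3, 1, 1], msg_vec=[3, 1, 1]; VV[2]=max(VV[2],msg_vec) then VV[2][2]++ -> VV[2]=[3, 1, 2]
Event 5: SEND 0->1: VV[0][0]++ -> VV[0]=[4, 1, 1], msg_vec=[4, 1, 1]; VV[1]=max(VV[1],msg_vec) then VV[1][1]++ -> VV[1]=[4, 3, 1]
Event 6: LOCAL 0: VV[0][0]++ -> VV[0]=[5, 1, 1]
Event 7: LOCAL 0: VV[0][0]++ -> VV[0]=[6, 1, 1]
Event 8: SEND 0->2: VV[0][0]++ -> VV[0]=[7, 1, 1], msg_vec=[7, 1, 1]; VV[2]=max(VV[2],msg_vec) then VV[2][2]++ -> VV[2]=[7, 1, 3]
Event 9: SEND 2->0: VV[2][2]++ -> VV[2]=[7, 1, 4], msg_vec=[7, 1, 4]; VV[0]=max(VV[0],msg_vec) then VV[0][0]++ -> VV[0]=[8, 1, 4]
Event 10: LOCAL 1: VV[1][1]++ -> VV[1]=[4, 4, 1]
Event 2 stamp: [0, 1, 0]
Event 4 stamp: [3, 1, 1]
[0, 1, 0] <= [3, 1, 1]? True
[3, 1, 1] <= [0, 1, 0]? False
Relation: before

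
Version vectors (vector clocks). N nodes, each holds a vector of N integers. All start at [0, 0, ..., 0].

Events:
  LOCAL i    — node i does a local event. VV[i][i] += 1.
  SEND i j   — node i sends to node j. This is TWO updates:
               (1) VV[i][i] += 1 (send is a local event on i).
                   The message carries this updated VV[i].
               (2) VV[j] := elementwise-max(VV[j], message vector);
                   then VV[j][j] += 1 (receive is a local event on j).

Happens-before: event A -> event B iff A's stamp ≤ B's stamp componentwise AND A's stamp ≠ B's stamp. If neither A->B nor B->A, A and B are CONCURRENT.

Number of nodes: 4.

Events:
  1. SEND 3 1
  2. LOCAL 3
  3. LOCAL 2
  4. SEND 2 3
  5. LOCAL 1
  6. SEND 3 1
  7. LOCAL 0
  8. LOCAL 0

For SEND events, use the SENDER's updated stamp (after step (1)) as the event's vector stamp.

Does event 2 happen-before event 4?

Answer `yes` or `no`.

Initial: VV[0]=[0, 0, 0, 0]
Initial: VV[1]=[0, 0, 0, 0]
Initial: VV[2]=[0, 0, 0, 0]
Initial: VV[3]=[0, 0, 0, 0]
Event 1: SEND 3->1: VV[3][3]++ -> VV[3]=[0, 0, 0, 1], msg_vec=[0, 0, 0, 1]; VV[1]=max(VV[1],msg_vec) then VV[1][1]++ -> VV[1]=[0, 1, 0, 1]
Event 2: LOCAL 3: VV[3][3]++ -> VV[3]=[0, 0, 0, 2]
Event 3: LOCAL 2: VV[2][2]++ -> VV[2]=[0, 0, 1, 0]
Event 4: SEND 2->3: VV[2][2]++ -> VV[2]=[0, 0, 2, 0], msg_vec=[0, 0, 2, 0]; VV[3]=max(VV[3],msg_vec) then VV[3][3]++ -> VV[3]=[0, 0, 2, 3]
Event 5: LOCAL 1: VV[1][1]++ -> VV[1]=[0, 2, 0, 1]
Event 6: SEND 3->1: VV[3][3]++ -> VV[3]=[0, 0, 2, 4], msg_vec=[0, 0, 2, 4]; VV[1]=max(VV[1],msg_vec) then VV[1][1]++ -> VV[1]=[0, 3, 2, 4]
Event 7: LOCAL 0: VV[0][0]++ -> VV[0]=[1, 0, 0, 0]
Event 8: LOCAL 0: VV[0][0]++ -> VV[0]=[2, 0, 0, 0]
Event 2 stamp: [0, 0, 0, 2]
Event 4 stamp: [0, 0, 2, 0]
[0, 0, 0, 2] <= [0, 0, 2, 0]? False. Equal? False. Happens-before: False

Answer: no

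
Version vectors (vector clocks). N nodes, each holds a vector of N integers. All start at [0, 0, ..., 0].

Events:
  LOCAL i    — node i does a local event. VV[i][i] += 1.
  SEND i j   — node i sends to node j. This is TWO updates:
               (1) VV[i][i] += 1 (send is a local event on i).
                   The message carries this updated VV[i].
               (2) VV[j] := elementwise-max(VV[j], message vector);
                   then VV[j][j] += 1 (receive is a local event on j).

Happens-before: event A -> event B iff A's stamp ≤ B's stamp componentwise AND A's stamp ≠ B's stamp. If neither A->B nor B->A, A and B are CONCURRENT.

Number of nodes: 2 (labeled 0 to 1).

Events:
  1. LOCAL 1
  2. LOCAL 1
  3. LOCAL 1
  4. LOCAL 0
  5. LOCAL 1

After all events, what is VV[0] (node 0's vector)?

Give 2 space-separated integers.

Answer: 1 0

Derivation:
Initial: VV[0]=[0, 0]
Initial: VV[1]=[0, 0]
Event 1: LOCAL 1: VV[1][1]++ -> VV[1]=[0, 1]
Event 2: LOCAL 1: VV[1][1]++ -> VV[1]=[0, 2]
Event 3: LOCAL 1: VV[1][1]++ -> VV[1]=[0, 3]
Event 4: LOCAL 0: VV[0][0]++ -> VV[0]=[1, 0]
Event 5: LOCAL 1: VV[1][1]++ -> VV[1]=[0, 4]
Final vectors: VV[0]=[1, 0]; VV[1]=[0, 4]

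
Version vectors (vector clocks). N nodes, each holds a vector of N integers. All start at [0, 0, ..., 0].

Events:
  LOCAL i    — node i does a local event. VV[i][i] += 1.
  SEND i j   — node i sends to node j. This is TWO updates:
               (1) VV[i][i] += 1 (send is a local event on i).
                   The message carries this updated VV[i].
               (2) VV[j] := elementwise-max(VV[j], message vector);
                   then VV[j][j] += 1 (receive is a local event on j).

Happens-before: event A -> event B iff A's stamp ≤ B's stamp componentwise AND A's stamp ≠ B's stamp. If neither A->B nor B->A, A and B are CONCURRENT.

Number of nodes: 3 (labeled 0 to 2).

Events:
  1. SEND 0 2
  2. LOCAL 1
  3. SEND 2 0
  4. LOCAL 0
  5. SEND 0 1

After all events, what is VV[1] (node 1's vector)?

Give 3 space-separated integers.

Answer: 4 2 2

Derivation:
Initial: VV[0]=[0, 0, 0]
Initial: VV[1]=[0, 0, 0]
Initial: VV[2]=[0, 0, 0]
Event 1: SEND 0->2: VV[0][0]++ -> VV[0]=[1, 0, 0], msg_vec=[1, 0, 0]; VV[2]=max(VV[2],msg_vec) then VV[2][2]++ -> VV[2]=[1, 0, 1]
Event 2: LOCAL 1: VV[1][1]++ -> VV[1]=[0, 1, 0]
Event 3: SEND 2->0: VV[2][2]++ -> VV[2]=[1, 0, 2], msg_vec=[1, 0, 2]; VV[0]=max(VV[0],msg_vec) then VV[0][0]++ -> VV[0]=[2, 0, 2]
Event 4: LOCAL 0: VV[0][0]++ -> VV[0]=[3, 0, 2]
Event 5: SEND 0->1: VV[0][0]++ -> VV[0]=[4, 0, 2], msg_vec=[4, 0, 2]; VV[1]=max(VV[1],msg_vec) then VV[1][1]++ -> VV[1]=[4, 2, 2]
Final vectors: VV[0]=[4, 0, 2]; VV[1]=[4, 2, 2]; VV[2]=[1, 0, 2]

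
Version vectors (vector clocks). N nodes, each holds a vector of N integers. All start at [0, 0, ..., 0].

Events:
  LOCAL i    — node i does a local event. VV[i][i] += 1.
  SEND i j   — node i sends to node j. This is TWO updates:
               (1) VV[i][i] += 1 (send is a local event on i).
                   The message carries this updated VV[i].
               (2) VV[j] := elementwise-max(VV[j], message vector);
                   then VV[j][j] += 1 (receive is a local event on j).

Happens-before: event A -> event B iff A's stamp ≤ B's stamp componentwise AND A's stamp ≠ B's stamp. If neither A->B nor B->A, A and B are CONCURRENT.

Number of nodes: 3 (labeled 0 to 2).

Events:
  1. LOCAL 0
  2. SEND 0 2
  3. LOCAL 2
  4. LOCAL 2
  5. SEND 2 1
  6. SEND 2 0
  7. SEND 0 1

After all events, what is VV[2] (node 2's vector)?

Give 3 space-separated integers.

Initial: VV[0]=[0, 0, 0]
Initial: VV[1]=[0, 0, 0]
Initial: VV[2]=[0, 0, 0]
Event 1: LOCAL 0: VV[0][0]++ -> VV[0]=[1, 0, 0]
Event 2: SEND 0->2: VV[0][0]++ -> VV[0]=[2, 0, 0], msg_vec=[2, 0, 0]; VV[2]=max(VV[2],msg_vec) then VV[2][2]++ -> VV[2]=[2, 0, 1]
Event 3: LOCAL 2: VV[2][2]++ -> VV[2]=[2, 0, 2]
Event 4: LOCAL 2: VV[2][2]++ -> VV[2]=[2, 0, 3]
Event 5: SEND 2->1: VV[2][2]++ -> VV[2]=[2, 0, 4], msg_vec=[2, 0, 4]; VV[1]=max(VV[1],msg_vec) then VV[1][1]++ -> VV[1]=[2, 1, 4]
Event 6: SEND 2->0: VV[2][2]++ -> VV[2]=[2, 0, 5], msg_vec=[2, 0, 5]; VV[0]=max(VV[0],msg_vec) then VV[0][0]++ -> VV[0]=[3, 0, 5]
Event 7: SEND 0->1: VV[0][0]++ -> VV[0]=[4, 0, 5], msg_vec=[4, 0, 5]; VV[1]=max(VV[1],msg_vec) then VV[1][1]++ -> VV[1]=[4, 2, 5]
Final vectors: VV[0]=[4, 0, 5]; VV[1]=[4, 2, 5]; VV[2]=[2, 0, 5]

Answer: 2 0 5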